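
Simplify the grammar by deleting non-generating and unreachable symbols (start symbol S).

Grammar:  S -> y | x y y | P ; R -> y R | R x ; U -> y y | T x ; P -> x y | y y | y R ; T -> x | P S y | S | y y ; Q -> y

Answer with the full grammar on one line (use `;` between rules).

Generating nonterminals: {P, Q, S, T, U}.
Reachable from S after that: {P, S}.
Removed useless symbols: {Q, R, T, U} and every production mentioning them.

S -> y | x y y | P; P -> x y | y y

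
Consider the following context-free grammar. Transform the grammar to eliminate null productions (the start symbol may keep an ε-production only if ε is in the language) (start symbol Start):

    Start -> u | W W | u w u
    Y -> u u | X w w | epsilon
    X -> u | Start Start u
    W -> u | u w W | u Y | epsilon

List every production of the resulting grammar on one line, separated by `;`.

Nullable set = {Start, W, Y}.
ε ∈ L(G) since Start is nullable, so keep Start → ε.
Expand every rule over subsets of its nullable positions: Start → W W gives W W | W. X → Start Start u gives Start Start u | Start u. W → u w W gives u w W | u w.

Start -> u | W W | W | u w u | ε; Y -> u u | X w w; X -> u | Start Start u | Start u; W -> u | u w W | u w | u Y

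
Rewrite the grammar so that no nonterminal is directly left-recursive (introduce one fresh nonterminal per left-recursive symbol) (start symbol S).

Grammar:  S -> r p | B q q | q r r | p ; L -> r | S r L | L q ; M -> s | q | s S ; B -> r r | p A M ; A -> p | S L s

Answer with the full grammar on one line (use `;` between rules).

Directly left-recursive nonterminal: L.
For L: α = {q}, β = {r, S r L}. Rewrite as L → β L' and L' → α L' | ε.

S -> r p | B q q | q r r | p; L -> r L' | S r L L'; M -> s | q | s S; B -> r r | p A M; A -> p | S L s; L' -> q L' | ε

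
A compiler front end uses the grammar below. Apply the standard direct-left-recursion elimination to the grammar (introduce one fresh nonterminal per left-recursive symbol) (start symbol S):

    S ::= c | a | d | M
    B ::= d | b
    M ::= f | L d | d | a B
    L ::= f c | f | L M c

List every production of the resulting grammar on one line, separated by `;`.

Left recursion appears on L.
For L: α = {M c}, β = {f c, f}. Rewrite as L → β L' and L' → α L' | ε.

S ::= c | a | d | M; B ::= d | b; M ::= f | L d | d | a B; L ::= f c L' | f L'; L' ::= M c L' | ε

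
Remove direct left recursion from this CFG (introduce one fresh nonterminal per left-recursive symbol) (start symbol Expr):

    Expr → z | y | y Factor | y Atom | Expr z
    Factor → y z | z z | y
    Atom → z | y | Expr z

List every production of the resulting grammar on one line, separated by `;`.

Left recursion appears on Expr.
For Expr: α = {z}, β = {z, y, y Factor, y Atom}. Rewrite as Expr → β Expr1 and Expr1 → α Expr1 | ε.

Expr → z Expr1 | y Expr1 | y Factor Expr1 | y Atom Expr1; Factor → y z | z z | y; Atom → z | y | Expr z; Expr1 → z Expr1 | eps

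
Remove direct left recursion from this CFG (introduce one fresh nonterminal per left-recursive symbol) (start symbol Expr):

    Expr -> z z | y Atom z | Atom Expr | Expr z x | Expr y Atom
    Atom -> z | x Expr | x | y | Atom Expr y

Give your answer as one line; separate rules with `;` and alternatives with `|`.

Expr -> z z Expr1 | y Atom z Expr1 | Atom Expr Expr1; Atom -> z Atom1 | x Expr Atom1 | x Atom1 | y Atom1; Expr1 -> z x Expr1 | y Atom Expr1 | ε; Atom1 -> Expr y Atom1 | ε

Expr, Atom are directly left-recursive.
For Expr: α = {z x, y Atom}, β = {z z, y Atom z, Atom Expr}. Rewrite as Expr → β Expr1 and Expr1 → α Expr1 | ε.
For Atom: α = {Expr y}, β = {z, x Expr, x, y}. Rewrite as Atom → β Atom1 and Atom1 → α Atom1 | ε.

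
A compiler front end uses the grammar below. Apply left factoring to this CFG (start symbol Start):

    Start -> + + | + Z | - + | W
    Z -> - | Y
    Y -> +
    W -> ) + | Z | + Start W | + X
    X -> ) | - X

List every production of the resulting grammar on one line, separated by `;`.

Start -> - + | W | + Start1; Z -> - | Y; Y -> +; W -> ) + | Z | + W1; X -> ) | - X; Start1 -> + | Z; W1 -> Start W | X

Start has alternatives sharing prefix '+': factor to Start → + Start1 with Start1 → + | Z.
W has alternatives sharing prefix '+': factor to W → + W1 with W1 → Start W | X.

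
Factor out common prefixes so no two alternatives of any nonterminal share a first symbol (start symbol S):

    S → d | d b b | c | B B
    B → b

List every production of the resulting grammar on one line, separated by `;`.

S → c | B B | d S'; B → b; S' → ε | b b

S has alternatives sharing prefix 'd': factor to S → d S' with S' → ε | b b.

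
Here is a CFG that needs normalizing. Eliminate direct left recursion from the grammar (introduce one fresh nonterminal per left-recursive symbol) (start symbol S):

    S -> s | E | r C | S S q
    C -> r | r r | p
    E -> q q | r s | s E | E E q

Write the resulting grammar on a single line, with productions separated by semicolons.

S -> s S' | E S' | r C S'; C -> r | r r | p; E -> q q E' | r s E' | s E E'; S' -> S q S' | eps; E' -> E q E' | eps

S, E are directly left-recursive.
For S: α = {S q}, β = {s, E, r C}. Rewrite as S → β S' and S' → α S' | ε.
For E: α = {E q}, β = {q q, r s, s E}. Rewrite as E → β E' and E' → α E' | ε.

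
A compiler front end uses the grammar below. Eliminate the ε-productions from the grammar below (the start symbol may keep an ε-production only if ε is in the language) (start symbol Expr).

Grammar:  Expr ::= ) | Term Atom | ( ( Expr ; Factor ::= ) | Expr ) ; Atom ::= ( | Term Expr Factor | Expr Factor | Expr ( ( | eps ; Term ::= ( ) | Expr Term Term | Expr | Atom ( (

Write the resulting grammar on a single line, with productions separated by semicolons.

Expr ::= ) | Term Atom | Term | ( ( Expr; Factor ::= ) | Expr ); Atom ::= ( | Term Expr Factor | Expr Factor | Expr ( (; Term ::= ( ) | Expr Term Term | Expr | Atom ( ( | ( (

Nullable set = {Atom}.
ε ∉ L(G), so no ε-production is kept.
Expand every rule over subsets of its nullable positions: Expr → Term Atom gives Term Atom | Term. Term → Atom ( ( gives Atom ( ( | ( (.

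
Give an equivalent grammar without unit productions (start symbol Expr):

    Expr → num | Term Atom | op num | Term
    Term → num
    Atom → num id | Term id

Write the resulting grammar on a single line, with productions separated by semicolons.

Unit pairs: Expr ⇒* {Term}.
For every A with A ⇒* B via unit rules, add B's non-unit alternatives to A; then delete every rule of the form X → Y.

Expr → num | Term Atom | op num; Term → num; Atom → num id | Term id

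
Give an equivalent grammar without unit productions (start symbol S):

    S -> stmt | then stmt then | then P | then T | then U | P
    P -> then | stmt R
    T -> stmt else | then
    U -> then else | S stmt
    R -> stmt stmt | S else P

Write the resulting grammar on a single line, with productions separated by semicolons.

Unit pairs: S ⇒* {P}.
For every A with A ⇒* B via unit rules, add B's non-unit alternatives to A; then delete every rule of the form X → Y.

S -> stmt | then stmt then | then P | then T | then U | then | stmt R; P -> then | stmt R; T -> stmt else | then; U -> then else | S stmt; R -> stmt stmt | S else P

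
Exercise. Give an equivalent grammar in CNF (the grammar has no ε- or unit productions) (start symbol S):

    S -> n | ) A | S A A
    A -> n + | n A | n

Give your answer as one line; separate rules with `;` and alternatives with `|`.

S -> n | X1 A | S Y1; A -> X2 X3 | X2 A | n; X1 -> ); X2 -> n; X3 -> +; Y1 -> A A

Introduce a nonterminal for each terminal appearing in a rule of length ≥ 2: X1 → ), X2 → n, X3 → +.
Binarize each right-hand side of length ≥ 3 by chaining fresh nonterminals (Y1, Y2, …): affected rules were S → S A A.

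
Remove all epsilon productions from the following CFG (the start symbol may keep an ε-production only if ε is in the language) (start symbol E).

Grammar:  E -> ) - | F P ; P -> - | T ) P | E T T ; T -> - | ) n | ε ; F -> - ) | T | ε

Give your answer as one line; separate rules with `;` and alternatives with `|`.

E -> ) - | F P | P; P -> - | T ) P | ) P | E T T | E T | E; T -> - | ) n; F -> - ) | T

The nullable symbols are {F, T}.
ε ∉ L(G), so no ε-production is kept.
Expand every rule over subsets of its nullable positions: E → F P gives F P | P. P → T ) P gives T ) P | ) P. P → E T T gives E T T | E T | E.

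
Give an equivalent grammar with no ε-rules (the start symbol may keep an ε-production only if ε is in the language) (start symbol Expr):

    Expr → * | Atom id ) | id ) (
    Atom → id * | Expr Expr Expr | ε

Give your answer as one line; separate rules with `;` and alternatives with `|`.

Expr → * | Atom id ) | id ) | id ) (; Atom → id * | Expr Expr Expr

Nullable nonterminals: {Atom}.
ε ∉ L(G), so no ε-production is kept.
Expand every rule over subsets of its nullable positions: Expr → Atom id ) gives Atom id ) | id ).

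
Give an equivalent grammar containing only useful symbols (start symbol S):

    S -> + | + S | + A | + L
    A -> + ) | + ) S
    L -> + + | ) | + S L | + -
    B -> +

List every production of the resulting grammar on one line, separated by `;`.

S -> + | + S | + A | + L; A -> + ) | + ) S; L -> + + | ) | + S L | + -

Generating nonterminals: {A, B, L, S}.
Reachable from S after that: {A, L, S}.
Removed useless symbols: {B} and every production mentioning them.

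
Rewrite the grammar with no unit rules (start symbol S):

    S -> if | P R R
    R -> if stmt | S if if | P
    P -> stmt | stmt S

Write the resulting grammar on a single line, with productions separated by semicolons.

S -> if | P R R; R -> stmt | stmt S | if stmt | S if if; P -> stmt | stmt S

Unit pairs: R ⇒* {P}.
Replace each nonterminal's rules with the union of the non-unit rules of every nonterminal it unit-derives.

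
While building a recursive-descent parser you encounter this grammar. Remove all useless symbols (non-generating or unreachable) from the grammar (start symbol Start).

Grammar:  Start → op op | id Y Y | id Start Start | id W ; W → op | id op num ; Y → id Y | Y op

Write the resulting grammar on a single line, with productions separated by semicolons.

Start → op op | id Start Start | id W; W → op | id op num

Generating nonterminals: {Start, W}.
Reachable from Start after that: {Start, W}.
Removed useless symbols: {Y} and every production mentioning them.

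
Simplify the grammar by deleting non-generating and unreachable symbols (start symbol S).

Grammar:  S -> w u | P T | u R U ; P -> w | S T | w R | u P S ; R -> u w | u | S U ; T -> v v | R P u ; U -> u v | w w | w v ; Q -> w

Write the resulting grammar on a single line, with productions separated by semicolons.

Generating nonterminals: {P, Q, R, S, T, U}.
Reachable from S after that: {P, R, S, T, U}.
Removed useless symbols: {Q} and every production mentioning them.

S -> w u | P T | u R U; P -> w | S T | w R | u P S; R -> u w | u | S U; T -> v v | R P u; U -> u v | w w | w v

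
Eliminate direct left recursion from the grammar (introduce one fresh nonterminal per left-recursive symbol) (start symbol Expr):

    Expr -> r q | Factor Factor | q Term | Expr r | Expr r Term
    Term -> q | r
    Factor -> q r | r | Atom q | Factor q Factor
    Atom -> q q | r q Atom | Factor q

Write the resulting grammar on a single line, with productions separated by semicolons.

Directly left-recursive nonterminals: Expr, Factor.
For Expr: α = {r, r Term}, β = {r q, Factor Factor, q Term}. Rewrite as Expr → β Expr1 and Expr1 → α Expr1 | ε.
For Factor: α = {q Factor}, β = {q r, r, Atom q}. Rewrite as Factor → β Factor1 and Factor1 → α Factor1 | ε.

Expr -> r q Expr1 | Factor Factor Expr1 | q Term Expr1; Term -> q | r; Factor -> q r Factor1 | r Factor1 | Atom q Factor1; Atom -> q q | r q Atom | Factor q; Expr1 -> r Expr1 | r Term Expr1 | ε; Factor1 -> q Factor Factor1 | ε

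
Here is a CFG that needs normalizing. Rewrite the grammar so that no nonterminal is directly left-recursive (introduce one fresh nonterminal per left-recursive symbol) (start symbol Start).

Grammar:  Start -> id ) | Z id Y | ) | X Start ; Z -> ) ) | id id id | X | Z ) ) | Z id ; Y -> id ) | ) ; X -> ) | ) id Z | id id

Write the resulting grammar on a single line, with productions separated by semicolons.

Start -> id ) | Z id Y | ) | X Start; Z -> ) ) Z1 | id id id Z1 | X Z1; Y -> id ) | ); X -> ) | ) id Z | id id; Z1 -> ) ) Z1 | id Z1 | ε

Z is directly left-recursive.
For Z: α = {) ), id}, β = {) ), id id id, X}. Rewrite as Z → β Z1 and Z1 → α Z1 | ε.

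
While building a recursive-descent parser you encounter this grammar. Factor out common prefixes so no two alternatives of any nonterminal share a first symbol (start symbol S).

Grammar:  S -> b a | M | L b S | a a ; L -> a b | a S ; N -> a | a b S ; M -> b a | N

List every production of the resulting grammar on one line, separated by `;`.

S -> b a | M | L b S | a a; L -> a L'; N -> a N'; M -> b a | N; L' -> b | S; N' -> ε | b S

L has alternatives sharing prefix 'a': factor to L → a L' with L' → b | S.
N has alternatives sharing prefix 'a': factor to N → a N' with N' → ε | b S.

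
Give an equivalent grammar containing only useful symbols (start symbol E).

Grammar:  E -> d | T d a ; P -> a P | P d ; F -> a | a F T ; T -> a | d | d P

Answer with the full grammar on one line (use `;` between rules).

E -> d | T d a; T -> a | d

Generating nonterminals: {E, F, T}.
Reachable from E after that: {E, T}.
Removed useless symbols: {F, P} and every production mentioning them.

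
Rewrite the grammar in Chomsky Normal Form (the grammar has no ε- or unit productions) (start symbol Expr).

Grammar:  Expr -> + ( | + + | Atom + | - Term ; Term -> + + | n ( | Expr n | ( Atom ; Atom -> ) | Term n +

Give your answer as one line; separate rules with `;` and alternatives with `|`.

Introduce a nonterminal for each terminal appearing in a rule of length ≥ 2: X1 → +, X2 → (, X3 → -, X4 → n.
Binarize each right-hand side of length ≥ 3 by chaining fresh nonterminals (Y1, Y2, …): affected rules were Atom → Term X4 X1.

Expr -> X1 X2 | X1 X1 | Atom X1 | X3 Term; Term -> X1 X1 | X4 X2 | Expr X4 | X2 Atom; Atom -> ) | Term Y1; X1 -> +; X2 -> (; X3 -> -; X4 -> n; Y1 -> X4 X1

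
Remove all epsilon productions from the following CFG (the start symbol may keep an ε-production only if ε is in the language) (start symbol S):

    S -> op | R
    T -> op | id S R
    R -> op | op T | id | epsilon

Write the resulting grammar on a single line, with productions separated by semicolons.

Nullable nonterminals: {R, S}.
ε ∈ L(G) since S is nullable, so keep S → ε.
Add the nullable-subset variants: T → id S R gives id S R | id S | id R | id.

S -> op | R | epsilon; T -> op | id S R | id S | id R | id; R -> op | op T | id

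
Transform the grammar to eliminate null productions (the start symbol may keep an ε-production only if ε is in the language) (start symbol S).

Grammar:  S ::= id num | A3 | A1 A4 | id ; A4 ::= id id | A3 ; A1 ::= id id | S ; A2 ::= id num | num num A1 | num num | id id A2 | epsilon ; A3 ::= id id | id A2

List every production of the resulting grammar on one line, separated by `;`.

S ::= id num | A3 | A1 A4 | id; A4 ::= id id | A3; A1 ::= id id | S; A2 ::= id num | num num A1 | num num | id id A2 | id id; A3 ::= id id | id A2 | id

Nullable nonterminals: {A2}.
ε ∉ L(G), so no ε-production is kept.
Add the nullable-subset variants: A2 → id id A2 gives id id A2 | id id. A3 → id A2 gives id A2 | id.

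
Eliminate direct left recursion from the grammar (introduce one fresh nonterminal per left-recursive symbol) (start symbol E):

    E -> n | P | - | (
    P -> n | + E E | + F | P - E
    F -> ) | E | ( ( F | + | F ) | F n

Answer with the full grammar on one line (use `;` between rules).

Left recursion appears on P, F.
For P: α = {- E}, β = {n, + E E, + F}. Rewrite as P → β P' and P' → α P' | ε.
For F: α = {), n}, β = {), E, ( ( F, +}. Rewrite as F → β F' and F' → α F' | ε.

E -> n | P | - | (; P -> n P' | + E E P' | + F P'; F -> ) F' | E F' | ( ( F F' | + F'; P' -> - E P' | ε; F' -> ) F' | n F' | ε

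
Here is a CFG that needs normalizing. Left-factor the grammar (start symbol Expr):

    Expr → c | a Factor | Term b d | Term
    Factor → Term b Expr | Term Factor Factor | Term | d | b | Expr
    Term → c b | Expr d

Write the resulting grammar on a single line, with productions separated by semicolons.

Expr → c | a Factor | Term Expr1; Factor → d | b | Expr | Term Factor1; Term → c b | Expr d; Expr1 → b d | ε; Factor1 → b Expr | Factor Factor | ε

Expr has alternatives sharing prefix 'Term': factor to Expr → Term Expr1 with Expr1 → b d | ε.
Factor has alternatives sharing prefix 'Term': factor to Factor → Term Factor1 with Factor1 → b Expr | Factor Factor | ε.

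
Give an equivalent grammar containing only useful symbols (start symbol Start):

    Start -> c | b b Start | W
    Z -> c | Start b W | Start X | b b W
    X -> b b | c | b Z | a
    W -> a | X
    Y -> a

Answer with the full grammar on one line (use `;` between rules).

Generating nonterminals: {Start, W, X, Y, Z}.
Reachable from Start after that: {Start, W, X, Z}.
Removed useless symbols: {Y} and every production mentioning them.

Start -> c | b b Start | W; Z -> c | Start b W | Start X | b b W; X -> b b | c | b Z | a; W -> a | X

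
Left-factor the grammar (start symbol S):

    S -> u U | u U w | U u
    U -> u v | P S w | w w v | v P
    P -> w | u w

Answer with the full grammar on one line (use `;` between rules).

S has alternatives sharing prefix 'u U': factor to S → u U S' with S' → ε | w.

S -> U u | u U S'; U -> u v | P S w | w w v | v P; P -> w | u w; S' -> ε | w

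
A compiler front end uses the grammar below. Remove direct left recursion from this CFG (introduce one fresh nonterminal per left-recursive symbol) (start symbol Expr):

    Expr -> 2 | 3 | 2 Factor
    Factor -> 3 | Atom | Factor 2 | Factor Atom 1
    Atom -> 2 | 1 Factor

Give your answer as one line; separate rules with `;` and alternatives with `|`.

Directly left-recursive nonterminal: Factor.
For Factor: α = {2, Atom 1}, β = {3, Atom}. Rewrite as Factor → β Factor1 and Factor1 → α Factor1 | ε.

Expr -> 2 | 3 | 2 Factor; Factor -> 3 Factor1 | Atom Factor1; Atom -> 2 | 1 Factor; Factor1 -> 2 Factor1 | Atom 1 Factor1 | ε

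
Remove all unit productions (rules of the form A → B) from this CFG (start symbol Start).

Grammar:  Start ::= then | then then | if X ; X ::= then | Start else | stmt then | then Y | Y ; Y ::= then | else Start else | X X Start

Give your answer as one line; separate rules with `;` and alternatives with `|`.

Unit pairs: X ⇒* {Y}.
Replace each nonterminal's rules with the union of the non-unit rules of every nonterminal it unit-derives.

Start ::= then | then then | if X; X ::= then | Start else | stmt then | then Y | else Start else | X X Start; Y ::= then | else Start else | X X Start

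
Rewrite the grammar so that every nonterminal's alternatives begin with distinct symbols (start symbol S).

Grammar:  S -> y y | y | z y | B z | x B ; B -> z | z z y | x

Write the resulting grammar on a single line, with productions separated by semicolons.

S -> z y | B z | x B | y S'; B -> x | z B'; S' -> y | ε; B' -> ε | z y

S has alternatives sharing prefix 'y': factor to S → y S' with S' → y | ε.
B has alternatives sharing prefix 'z': factor to B → z B' with B' → ε | z y.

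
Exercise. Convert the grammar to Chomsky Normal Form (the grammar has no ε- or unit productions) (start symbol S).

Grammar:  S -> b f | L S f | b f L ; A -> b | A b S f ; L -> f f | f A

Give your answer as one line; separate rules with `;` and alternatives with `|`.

S -> X1 X2 | L Y1 | X1 Y2; A -> b | A Y3; L -> X2 X2 | X2 A; X1 -> b; X2 -> f; Y1 -> S X2; Y2 -> X2 L; Y3 -> X1 Y4; Y4 -> S X2

Introduce a nonterminal for each terminal appearing in a rule of length ≥ 2: X1 → b, X2 → f.
Binarize each right-hand side of length ≥ 3 by chaining fresh nonterminals (Y1, Y2, …): affected rules were S → L S X2; S → X1 X2 L; A → A X1 S X2.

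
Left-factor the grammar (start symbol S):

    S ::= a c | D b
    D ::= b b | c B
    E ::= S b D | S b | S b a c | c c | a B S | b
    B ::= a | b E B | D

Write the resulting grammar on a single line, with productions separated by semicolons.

E has alternatives sharing prefix 'S b': factor to E → S b E' with E' → D | ε | a c.

S ::= a c | D b; D ::= b b | c B; E ::= c c | a B S | b | S b E'; B ::= a | b E B | D; E' ::= D | eps | a c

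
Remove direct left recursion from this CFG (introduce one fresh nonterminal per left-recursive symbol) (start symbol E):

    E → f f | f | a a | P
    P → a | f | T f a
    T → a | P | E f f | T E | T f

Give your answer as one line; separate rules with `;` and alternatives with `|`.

E → f f | f | a a | P; P → a | f | T f a; T → a T' | P T' | E f f T'; T' → E T' | f T' | ε

Directly left-recursive nonterminal: T.
For T: α = {E, f}, β = {a, P, E f f}. Rewrite as T → β T' and T' → α T' | ε.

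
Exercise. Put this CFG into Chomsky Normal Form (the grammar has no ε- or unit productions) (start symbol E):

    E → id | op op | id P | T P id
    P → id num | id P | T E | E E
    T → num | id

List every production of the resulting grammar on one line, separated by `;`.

E → id | X1 X1 | X2 P | T Y1; P → X2 X3 | X2 P | T E | E E; T → num | id; X1 → op; X2 → id; X3 → num; Y1 → P X2

Introduce a nonterminal for each terminal appearing in a rule of length ≥ 2: X1 → op, X2 → id, X3 → num.
Binarize each right-hand side of length ≥ 3 by chaining fresh nonterminals (Y1, Y2, …): affected rules were E → T P X2.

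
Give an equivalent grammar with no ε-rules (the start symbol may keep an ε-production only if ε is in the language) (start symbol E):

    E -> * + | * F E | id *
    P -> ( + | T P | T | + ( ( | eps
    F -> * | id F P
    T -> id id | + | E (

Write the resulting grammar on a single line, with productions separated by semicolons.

E -> * + | * F E | id *; P -> ( + | T P | T | + ( (; F -> * | id F P | id F; T -> id id | + | E (

The nullable symbols are {P}.
ε ∉ L(G), so no ε-production is kept.
Expand every rule over subsets of its nullable positions: P → T P gives T P | T. F → id F P gives id F P | id F.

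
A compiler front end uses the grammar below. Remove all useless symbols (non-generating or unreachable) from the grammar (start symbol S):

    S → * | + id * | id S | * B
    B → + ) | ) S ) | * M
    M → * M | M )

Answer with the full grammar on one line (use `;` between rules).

Generating nonterminals: {B, S}.
Reachable from S after that: {B, S}.
Removed useless symbols: {M} and every production mentioning them.

S → * | + id * | id S | * B; B → + ) | ) S )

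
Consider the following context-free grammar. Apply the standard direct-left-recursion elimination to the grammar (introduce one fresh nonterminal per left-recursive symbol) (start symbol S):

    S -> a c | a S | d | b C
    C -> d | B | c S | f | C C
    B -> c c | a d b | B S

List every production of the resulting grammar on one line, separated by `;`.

S -> a c | a S | d | b C; C -> d C' | B C' | c S C' | f C'; B -> c c B' | a d b B'; C' -> C C' | epsilon; B' -> S B' | epsilon

Directly left-recursive nonterminals: C, B.
For C: α = {C}, β = {d, B, c S, f}. Rewrite as C → β C' and C' → α C' | ε.
For B: α = {S}, β = {c c, a d b}. Rewrite as B → β B' and B' → α B' | ε.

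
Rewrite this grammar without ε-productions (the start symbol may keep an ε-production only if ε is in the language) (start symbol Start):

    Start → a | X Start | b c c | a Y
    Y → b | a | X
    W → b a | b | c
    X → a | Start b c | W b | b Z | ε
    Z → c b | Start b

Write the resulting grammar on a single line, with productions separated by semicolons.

Start → a | X Start | b c c | a Y; Y → b | a | X; W → b a | b | c; X → a | Start b c | W b | b Z; Z → c b | Start b

Nullable set = {X, Y}.
ε ∉ L(G), so no ε-production is kept.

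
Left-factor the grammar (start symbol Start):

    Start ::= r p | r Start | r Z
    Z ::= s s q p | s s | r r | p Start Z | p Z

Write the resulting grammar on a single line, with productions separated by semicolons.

Start has alternatives sharing prefix 'r': factor to Start → r Start1 with Start1 → p | Start | Z.
Z has alternatives sharing prefix 's s': factor to Z → s s Z1 with Z1 → q p | ε.
Z has alternatives sharing prefix 'p': factor to Z → p Z2 with Z2 → Start Z | Z.

Start ::= r Start1; Z ::= r r | s s Z1 | p Z2; Start1 ::= p | Start | Z; Z1 ::= q p | ε; Z2 ::= Start Z | Z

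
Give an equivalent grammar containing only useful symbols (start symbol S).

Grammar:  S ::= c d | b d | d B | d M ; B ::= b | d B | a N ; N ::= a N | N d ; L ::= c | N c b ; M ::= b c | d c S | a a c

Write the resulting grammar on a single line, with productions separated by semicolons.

S ::= c d | b d | d B | d M; B ::= b | d B; M ::= b c | d c S | a a c

Generating nonterminals: {B, L, M, S}.
Reachable from S after that: {B, M, S}.
Removed useless symbols: {L, N} and every production mentioning them.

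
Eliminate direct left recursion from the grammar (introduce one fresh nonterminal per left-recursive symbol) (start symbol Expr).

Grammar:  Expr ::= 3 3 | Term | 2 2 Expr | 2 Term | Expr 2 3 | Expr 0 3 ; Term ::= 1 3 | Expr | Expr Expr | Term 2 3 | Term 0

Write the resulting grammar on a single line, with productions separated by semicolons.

Expr, Term are directly left-recursive.
For Expr: α = {2 3, 0 3}, β = {3 3, Term, 2 2 Expr, 2 Term}. Rewrite as Expr → β Expr1 and Expr1 → α Expr1 | ε.
For Term: α = {2 3, 0}, β = {1 3, Expr, Expr Expr}. Rewrite as Term → β Term1 and Term1 → α Term1 | ε.

Expr ::= 3 3 Expr1 | Term Expr1 | 2 2 Expr Expr1 | 2 Term Expr1; Term ::= 1 3 Term1 | Expr Term1 | Expr Expr Term1; Expr1 ::= 2 3 Expr1 | 0 3 Expr1 | ε; Term1 ::= 2 3 Term1 | 0 Term1 | ε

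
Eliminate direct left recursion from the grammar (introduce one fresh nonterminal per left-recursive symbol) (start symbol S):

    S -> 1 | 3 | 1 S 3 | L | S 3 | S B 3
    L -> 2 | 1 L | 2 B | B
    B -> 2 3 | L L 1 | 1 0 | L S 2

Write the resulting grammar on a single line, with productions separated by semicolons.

Directly left-recursive nonterminal: S.
For S: α = {3, B 3}, β = {1, 3, 1 S 3, L}. Rewrite as S → β S' and S' → α S' | ε.

S -> 1 S' | 3 S' | 1 S 3 S' | L S'; L -> 2 | 1 L | 2 B | B; B -> 2 3 | L L 1 | 1 0 | L S 2; S' -> 3 S' | B 3 S' | eps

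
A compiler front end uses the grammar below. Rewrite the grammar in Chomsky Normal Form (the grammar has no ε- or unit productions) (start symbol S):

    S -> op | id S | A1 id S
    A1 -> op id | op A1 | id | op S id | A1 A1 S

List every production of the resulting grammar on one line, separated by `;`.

S -> op | X1 S | A1 Y1; A1 -> X2 X1 | X2 A1 | id | X2 Y2 | A1 Y3; X1 -> id; X2 -> op; Y1 -> X1 S; Y2 -> S X1; Y3 -> A1 S

Introduce a nonterminal for each terminal appearing in a rule of length ≥ 2: X1 → id, X2 → op.
Binarize each right-hand side of length ≥ 3 by chaining fresh nonterminals (Y1, Y2, …): affected rules were S → A1 X1 S; A1 → X2 S X1; A1 → A1 A1 S.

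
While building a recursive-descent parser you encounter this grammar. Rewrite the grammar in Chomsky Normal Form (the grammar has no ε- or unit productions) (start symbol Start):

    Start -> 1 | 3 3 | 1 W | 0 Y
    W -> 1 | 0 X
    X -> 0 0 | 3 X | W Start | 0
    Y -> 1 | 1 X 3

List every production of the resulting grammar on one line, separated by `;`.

Start -> 1 | X1 X1 | X2 W | X3 Y; W -> 1 | X3 X; X -> X3 X3 | X1 X | W Start | 0; Y -> 1 | X2 Y1; X1 -> 3; X2 -> 1; X3 -> 0; Y1 -> X X1

Introduce a nonterminal for each terminal appearing in a rule of length ≥ 2: X1 → 3, X2 → 1, X3 → 0.
Binarize each right-hand side of length ≥ 3 by chaining fresh nonterminals (Y1, Y2, …): affected rules were Y → X2 X X1.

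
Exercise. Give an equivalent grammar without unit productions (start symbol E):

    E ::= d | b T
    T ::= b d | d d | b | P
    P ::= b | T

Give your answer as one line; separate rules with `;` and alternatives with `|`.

E ::= d | b T; T ::= b | b d | d d; P ::= b | b d | d d

Unit pairs: P ⇒* {T}; T ⇒* {P}.
For each unit pair (A, B), copy every non-unit production of B to A, then drop all unit productions.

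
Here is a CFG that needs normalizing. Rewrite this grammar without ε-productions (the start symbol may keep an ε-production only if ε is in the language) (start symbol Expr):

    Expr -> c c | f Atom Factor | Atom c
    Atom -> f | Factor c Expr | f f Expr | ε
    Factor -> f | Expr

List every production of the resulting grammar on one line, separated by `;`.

Expr -> c c | f Atom Factor | f Factor | Atom c | c; Atom -> f | Factor c Expr | f f Expr; Factor -> f | Expr

Nullable set = {Atom}.
ε ∉ L(G), so no ε-production is kept.
Expand every rule over subsets of its nullable positions: Expr → f Atom Factor gives f Atom Factor | f Factor. Expr → Atom c gives Atom c | c.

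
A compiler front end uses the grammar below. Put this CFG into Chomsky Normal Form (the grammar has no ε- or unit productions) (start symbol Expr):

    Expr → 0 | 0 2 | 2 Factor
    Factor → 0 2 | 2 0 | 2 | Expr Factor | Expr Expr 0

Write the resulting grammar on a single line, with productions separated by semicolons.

Expr → 0 | X1 X2 | X2 Factor; Factor → X1 X2 | X2 X1 | 2 | Expr Factor | Expr Y1; X1 → 0; X2 → 2; Y1 → Expr X1

Introduce a nonterminal for each terminal appearing in a rule of length ≥ 2: X1 → 0, X2 → 2.
Binarize each right-hand side of length ≥ 3 by chaining fresh nonterminals (Y1, Y2, …): affected rules were Factor → Expr Expr X1.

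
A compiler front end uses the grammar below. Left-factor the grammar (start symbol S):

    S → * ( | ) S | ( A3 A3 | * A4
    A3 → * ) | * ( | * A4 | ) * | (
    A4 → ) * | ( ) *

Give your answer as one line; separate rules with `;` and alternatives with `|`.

S has alternatives sharing prefix '*': factor to S → * S' with S' → ( | A4.
A3 has alternatives sharing prefix '*': factor to A3 → * A3' with A3' → ) | ( | A4.

S → ) S | ( A3 A3 | * S'; A3 → ) * | ( | * A3'; A4 → ) * | ( ) *; S' → ( | A4; A3' → ) | ( | A4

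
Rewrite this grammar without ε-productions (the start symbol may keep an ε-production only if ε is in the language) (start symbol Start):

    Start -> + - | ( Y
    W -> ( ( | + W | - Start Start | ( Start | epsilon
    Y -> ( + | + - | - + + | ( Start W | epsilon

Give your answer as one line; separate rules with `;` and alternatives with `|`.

Start -> + - | ( Y | (; W -> ( ( | + W | + | - Start Start | ( Start; Y -> ( + | + - | - + + | ( Start W | ( Start

Nullable nonterminals: {W, Y}.
ε ∉ L(G), so no ε-production is kept.
Expand every rule over subsets of its nullable positions: Start → ( Y gives ( Y | (. W → + W gives + W | +. Y → ( Start W gives ( Start W | ( Start.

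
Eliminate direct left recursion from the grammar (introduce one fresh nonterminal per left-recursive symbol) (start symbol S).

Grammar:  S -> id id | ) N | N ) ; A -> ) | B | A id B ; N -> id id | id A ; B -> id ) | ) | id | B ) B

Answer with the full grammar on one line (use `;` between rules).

A, B are directly left-recursive.
For A: α = {id B}, β = {), B}. Rewrite as A → β A' and A' → α A' | ε.
For B: α = {) B}, β = {id ), ), id}. Rewrite as B → β B' and B' → α B' | ε.

S -> id id | ) N | N ); A -> ) A' | B A'; N -> id id | id A; B -> id ) B' | ) B' | id B'; A' -> id B A' | epsilon; B' -> ) B B' | epsilon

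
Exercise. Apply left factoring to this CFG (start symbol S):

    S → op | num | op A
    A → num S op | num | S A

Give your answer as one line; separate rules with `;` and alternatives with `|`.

S → num | op S'; A → S A | num A'; S' → ε | A; A' → S op | ε

S has alternatives sharing prefix 'op': factor to S → op S' with S' → ε | A.
A has alternatives sharing prefix 'num': factor to A → num A' with A' → S op | ε.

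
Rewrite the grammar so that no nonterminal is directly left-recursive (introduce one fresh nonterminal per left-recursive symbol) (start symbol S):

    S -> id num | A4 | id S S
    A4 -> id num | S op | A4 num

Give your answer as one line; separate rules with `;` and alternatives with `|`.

S -> id num | A4 | id S S; A4 -> id num A4' | S op A4'; A4' -> num A4' | ε

Left recursion appears on A4.
For A4: α = {num}, β = {id num, S op}. Rewrite as A4 → β A4' and A4' → α A4' | ε.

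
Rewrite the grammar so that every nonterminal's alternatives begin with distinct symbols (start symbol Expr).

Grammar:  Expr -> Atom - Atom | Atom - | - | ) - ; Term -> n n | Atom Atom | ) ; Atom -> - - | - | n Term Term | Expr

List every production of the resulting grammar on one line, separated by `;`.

Expr -> - | ) - | Atom - Expr1; Term -> n n | Atom Atom | ); Atom -> n Term Term | Expr | - Atom1; Expr1 -> Atom | ε; Atom1 -> - | ε

Expr has alternatives sharing prefix 'Atom -': factor to Expr → Atom - Expr1 with Expr1 → Atom | ε.
Atom has alternatives sharing prefix '-': factor to Atom → - Atom1 with Atom1 → - | ε.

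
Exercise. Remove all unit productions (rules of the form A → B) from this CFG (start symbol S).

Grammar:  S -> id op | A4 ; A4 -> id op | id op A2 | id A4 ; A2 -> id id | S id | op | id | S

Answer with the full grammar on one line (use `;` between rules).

Unit pairs: A2 ⇒* {A4, S}; S ⇒* {A4}.
For every A with A ⇒* B via unit rules, add B's non-unit alternatives to A; then delete every rule of the form X → Y.

S -> id op | id op A2 | id A4; A4 -> id op | id op A2 | id A4; A2 -> id op | id op A2 | id A4 | id id | S id | op | id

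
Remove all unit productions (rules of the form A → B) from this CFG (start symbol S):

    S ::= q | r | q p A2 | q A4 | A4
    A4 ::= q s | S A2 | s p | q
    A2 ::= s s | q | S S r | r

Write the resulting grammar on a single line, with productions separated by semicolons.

Unit pairs: S ⇒* {A4}.
Replace each nonterminal's rules with the union of the non-unit rules of every nonterminal it unit-derives.

S ::= q s | S A2 | s p | q | r | q p A2 | q A4; A4 ::= q s | S A2 | s p | q; A2 ::= s s | q | S S r | r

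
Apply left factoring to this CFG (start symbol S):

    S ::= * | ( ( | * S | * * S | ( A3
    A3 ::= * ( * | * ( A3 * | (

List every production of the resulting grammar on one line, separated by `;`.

S ::= * S' | ( S''; A3 ::= ( | * ( A3'; S' ::= ε | S | * S; S'' ::= ( | A3; A3' ::= * | A3 *

S has alternatives sharing prefix '*': factor to S → * S' with S' → ε | S | * S.
S has alternatives sharing prefix '(': factor to S → ( S'' with S'' → ( | A3.
A3 has alternatives sharing prefix '* (': factor to A3 → * ( A3' with A3' → * | A3 *.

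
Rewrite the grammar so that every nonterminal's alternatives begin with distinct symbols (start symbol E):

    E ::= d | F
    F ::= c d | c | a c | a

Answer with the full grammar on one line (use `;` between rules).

E ::= d | F; F ::= c F' | a F''; F' ::= d | ε; F'' ::= c | ε

F has alternatives sharing prefix 'c': factor to F → c F' with F' → d | ε.
F has alternatives sharing prefix 'a': factor to F → a F'' with F'' → c | ε.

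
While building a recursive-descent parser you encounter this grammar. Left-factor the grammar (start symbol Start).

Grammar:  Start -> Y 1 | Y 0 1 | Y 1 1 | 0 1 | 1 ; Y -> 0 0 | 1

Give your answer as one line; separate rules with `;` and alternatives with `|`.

Start has alternatives sharing prefix 'Y': factor to Start → Y Start1 with Start1 → 1 | 0 1 | 1 1.
Start1 has alternatives sharing prefix '1': factor to Start1 → 1 Start11 with Start11 → ε | 1.

Start -> 0 1 | 1 | Y Start1; Y -> 0 0 | 1; Start1 -> 0 1 | 1 Start11; Start11 -> ε | 1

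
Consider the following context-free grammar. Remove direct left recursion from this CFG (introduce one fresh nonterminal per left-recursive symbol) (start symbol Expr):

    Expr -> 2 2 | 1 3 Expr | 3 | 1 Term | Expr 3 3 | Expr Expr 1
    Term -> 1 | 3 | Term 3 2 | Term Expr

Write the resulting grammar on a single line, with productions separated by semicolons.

Expr -> 2 2 Expr1 | 1 3 Expr Expr1 | 3 Expr1 | 1 Term Expr1; Term -> 1 Term1 | 3 Term1; Expr1 -> 3 3 Expr1 | Expr 1 Expr1 | ε; Term1 -> 3 2 Term1 | Expr Term1 | ε

Expr, Term are directly left-recursive.
For Expr: α = {3 3, Expr 1}, β = {2 2, 1 3 Expr, 3, 1 Term}. Rewrite as Expr → β Expr1 and Expr1 → α Expr1 | ε.
For Term: α = {3 2, Expr}, β = {1, 3}. Rewrite as Term → β Term1 and Term1 → α Term1 | ε.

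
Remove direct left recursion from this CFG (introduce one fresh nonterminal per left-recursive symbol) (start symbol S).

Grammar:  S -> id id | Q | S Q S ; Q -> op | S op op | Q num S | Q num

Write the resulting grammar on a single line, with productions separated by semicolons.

S -> id id S' | Q S'; Q -> op Q' | S op op Q'; S' -> Q S S' | ε; Q' -> num S Q' | num Q' | ε

Left recursion appears on S, Q.
For S: α = {Q S}, β = {id id, Q}. Rewrite as S → β S' and S' → α S' | ε.
For Q: α = {num S, num}, β = {op, S op op}. Rewrite as Q → β Q' and Q' → α Q' | ε.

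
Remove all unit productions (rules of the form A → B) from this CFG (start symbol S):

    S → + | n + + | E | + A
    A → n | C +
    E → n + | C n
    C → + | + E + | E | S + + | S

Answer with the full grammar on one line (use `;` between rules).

Unit pairs: C ⇒* {E, S}; S ⇒* {E}.
For each unit pair (A, B), copy every non-unit production of B to A, then drop all unit productions.

S → n + | C n | + | n + + | + A; A → n | C +; E → n + | C n; C → n + | C n | + | + E + | S + + | n + + | + A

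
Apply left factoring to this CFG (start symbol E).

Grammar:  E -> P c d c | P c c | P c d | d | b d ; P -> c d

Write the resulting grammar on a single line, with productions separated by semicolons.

E has alternatives sharing prefix 'P c': factor to E → P c E' with E' → d c | c | d.
E' has alternatives sharing prefix 'd': factor to E' → d E'' with E'' → c | ε.

E -> d | b d | P c E'; P -> c d; E' -> c | d E''; E'' -> c | ε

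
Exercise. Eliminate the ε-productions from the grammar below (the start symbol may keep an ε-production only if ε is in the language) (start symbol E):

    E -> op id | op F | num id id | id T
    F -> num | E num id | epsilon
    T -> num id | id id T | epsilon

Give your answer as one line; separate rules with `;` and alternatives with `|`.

Nullable set = {F, T}.
ε ∉ L(G), so no ε-production is kept.
Expand every rule over subsets of its nullable positions: E → op F gives op F | op. E → id T gives id T | id. T → id id T gives id id T | id id.

E -> op id | op F | op | num id id | id T | id; F -> num | E num id; T -> num id | id id T | id id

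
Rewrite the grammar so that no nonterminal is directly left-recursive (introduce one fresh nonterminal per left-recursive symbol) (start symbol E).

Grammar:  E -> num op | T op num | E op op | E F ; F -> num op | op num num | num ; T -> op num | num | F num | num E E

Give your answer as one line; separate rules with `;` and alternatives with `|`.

Left recursion appears on E.
For E: α = {op op, F}, β = {num op, T op num}. Rewrite as E → β E' and E' → α E' | ε.

E -> num op E' | T op num E'; F -> num op | op num num | num; T -> op num | num | F num | num E E; E' -> op op E' | F E' | ε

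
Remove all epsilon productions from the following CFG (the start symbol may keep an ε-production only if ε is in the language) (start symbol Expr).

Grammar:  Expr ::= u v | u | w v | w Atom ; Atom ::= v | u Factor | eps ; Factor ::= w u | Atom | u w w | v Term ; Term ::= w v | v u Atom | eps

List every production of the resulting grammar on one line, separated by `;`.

Expr ::= u v | u | w v | w Atom | w; Atom ::= v | u Factor | u; Factor ::= w u | Atom | u w w | v Term | v; Term ::= w v | v u Atom | v u

Nullable set = {Atom, Factor, Term}.
ε ∉ L(G), so no ε-production is kept.
Expand every rule over subsets of its nullable positions: Expr → w Atom gives w Atom | w. Atom → u Factor gives u Factor | u. Factor → v Term gives v Term | v. Term → v u Atom gives v u Atom | v u.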